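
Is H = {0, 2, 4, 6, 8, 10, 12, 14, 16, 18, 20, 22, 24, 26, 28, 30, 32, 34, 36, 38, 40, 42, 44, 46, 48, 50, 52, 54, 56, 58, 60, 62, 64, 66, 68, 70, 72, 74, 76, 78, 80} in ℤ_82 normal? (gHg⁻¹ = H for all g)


H = {0, 2, 4, 6, 8, 10, 12, 14, 16, 18, 20, 22, 24, 26, 28, 30, 32, 34, 36, 38, 40, 42, 44, 46, 48, 50, 52, 54, 56, 58, 60, 62, 64, 66, 68, 70, 72, 74, 76, 78, 80} in ℤ_82
ℤ_82 is abelian; every subgroup of an abelian group is normal

Yes, normal subgroup


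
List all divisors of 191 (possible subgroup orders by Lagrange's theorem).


Lagrange's theorem: |H| divides |G|
|G| = 191
Divisors of 191: 1, 191

Possible subgroup orders: {1, 191}


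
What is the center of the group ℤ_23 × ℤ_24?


Z(G) = {g ∈ G | gx = xg for all x ∈ G}
Direct product of abelian groups is abelian, so Z(G) = G

Z(ℤ_23 × ℤ_24) = ℤ_23 × ℤ_24


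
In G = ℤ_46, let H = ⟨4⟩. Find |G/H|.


|⟨4⟩| = n / gcd(4, 46) = 46 / 2 = 23
H is normal (ℤ_46 is abelian).
|G/H| = |G| / |H| = 46 / 23 = 2

|G/H| = 2


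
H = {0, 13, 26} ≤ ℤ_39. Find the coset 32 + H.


32 + H = {32 + h (mod 39) : h ∈ H}
32+0=32, 32+13=6, 32+26=19
32 + H = {6, 19, 32} = 6 + H

32 + H = {6, 19, 32}


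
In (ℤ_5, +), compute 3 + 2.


Operation: addition mod 5
3 + 2 = (a + b) mod 5 with a = 3, b = 2

3 + 2 = 0


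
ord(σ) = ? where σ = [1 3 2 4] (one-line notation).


Cycle decomposition: (2 3)
Cycle lengths: 2
Order = lcm(2) = 2

ord(σ) = 2


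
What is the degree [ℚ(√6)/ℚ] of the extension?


√6 has minimal polynomial x² - 6 (irreducible over ℚ since 6 is squarefree)

[ℚ(√6)/ℚ] = 2


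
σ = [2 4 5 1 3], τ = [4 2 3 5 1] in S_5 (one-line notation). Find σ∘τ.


σ∘τ: apply τ first, then σ
1 →τ 4 →σ 1
2 →τ 2 →σ 4
3 →τ 3 →σ 5
4 →τ 5 →σ 3
5 →τ 1 →σ 2

σ∘τ = [1 4 5 3 2]


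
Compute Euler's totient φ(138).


Factor n: 138 = 2 × 3 × 23
φ(n) = n · ∏(1 - 1/p) over distinct primes p | n
φ(138) = 138 · (1 - 1/2) · (1 - 1/3) · (1 - 1/23) = 44

φ(138) = 44


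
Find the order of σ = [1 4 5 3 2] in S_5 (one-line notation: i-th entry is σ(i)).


Cycle decomposition: (2 4 3 5)
Cycle lengths: 4
Order = lcm(4) = 4

ord(σ) = 4


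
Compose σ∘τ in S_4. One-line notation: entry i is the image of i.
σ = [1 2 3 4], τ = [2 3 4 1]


σ∘τ: apply τ first, then σ
1 →τ 2 →σ 2
2 →τ 3 →σ 3
3 →τ 4 →σ 4
4 →τ 1 →σ 1

σ∘τ = [2 3 4 1]


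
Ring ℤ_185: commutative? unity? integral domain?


ℤ_185 is a commutative ring with unity 1; 185 = 5×37 is composite, so 5·37 ≡ 0 gives zero divisors (not an integral domain)
Commutative: Yes
Integral domain: No
Has unity: Yes

ℤ_185: Commutative=Yes, Unity=Yes


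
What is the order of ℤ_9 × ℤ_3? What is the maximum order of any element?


|ℤ_9 × ℤ_3| = 9 × 3 = 27
Max element order = lcm(9,3) = 9
Cyclic? No (gcd=3)

|ℤ_9×ℤ_3| = 27, max element order = 9


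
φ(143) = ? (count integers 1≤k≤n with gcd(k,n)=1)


Factor n: 143 = 11 × 13
φ(n) = n · ∏(1 - 1/p) over distinct primes p | n
φ(143) = 143 · (1 - 1/11) · (1 - 1/13) = 120

φ(143) = 120


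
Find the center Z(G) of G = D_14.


Z(G) = {g ∈ G | gx = xg for all x ∈ G}
For even n, Z(D_n) = {e, r^(n/2)}: the 180° rotation r^7 commutes with every reflection and rotation

Z(D_14) = {e, r^7}


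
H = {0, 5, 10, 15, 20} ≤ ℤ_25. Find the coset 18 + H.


18 + H = {18 + h (mod 25) : h ∈ H}
18+0=18, 18+5=23, 18+10=3, 18+15=8, 18+20=13
18 + H = {3, 8, 13, 18, 23} = 3 + H

18 + H = {3, 8, 13, 18, 23}


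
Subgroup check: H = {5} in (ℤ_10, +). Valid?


Subgroup test for H = {5} in (ℤ_10, +):
(1) 0 ∈ H? No
(2) Closure: for all a,b ∈ H, (a+b) mod 10 ∈ H? No  [counterexample: 5 + 5 = 0 ∉ H]
(3) Inverses: for all a ∈ H, -a mod 10 ∈ H? Yes

No, H is not a subgroup of ℤ_10


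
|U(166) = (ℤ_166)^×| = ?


U(n) is the group of units mod n; |U(n)| = φ(n)
|U(166)| = φ(166) = 82

|U(166) = (ℤ_166)^×| = 82


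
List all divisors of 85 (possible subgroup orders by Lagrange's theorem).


Lagrange's theorem: |H| divides |G|
|G| = 85
Divisors of 85: 1, 5, 17, 85

Possible subgroup orders: {1, 5, 17, 85}


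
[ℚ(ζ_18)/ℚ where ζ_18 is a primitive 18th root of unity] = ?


[ℚ(ζ_n):ℚ] = deg Φ_n(x) = φ(n). Here φ(18) = 6

[ℚ(ζ_18)/ℚ where ζ_18 is a primitive 18th root of unity] = 6


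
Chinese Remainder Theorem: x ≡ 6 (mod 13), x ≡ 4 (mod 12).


m₁ = 13, m₂ = 12, gcd = 1, so CRT applies. M = m₁·m₂ = 156
Let M₁ = M/m₁ = 12, M₂ = M/m₂ = 13
Find y₁ ≡ M₁⁻¹ (mod m₁): 12⁻¹ ≡ 12 (mod 13)
Find y₂ ≡ M₂⁻¹ (mod m₂): 13⁻¹ ≡ 1 (mod 12)
x = a₁·M₁·y₁ + a₂·M₂·y₂ = 6·12·12 + 4·13·1 = 916
Reduce mod 156: x ≡ 136
Check: 136 mod 13 = 6 ✓, 136 mod 12 = 4 ✓

x ≡ 136 (mod 156)


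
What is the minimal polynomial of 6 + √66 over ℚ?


Let α = 6 + √66. Then α - 6 = √66, so (α - 6)² = 66, giving α² - 12α - 30 = 0. Degree 2 and α ∉ ℚ, so this is the minimal polynomial.

Minimal polynomial: x² - 12x - 30


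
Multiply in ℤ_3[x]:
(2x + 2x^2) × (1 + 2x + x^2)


Expand and collect like terms; reduce coefficients mod 3:
x^0: 0·1 = 0 ≡ 0 (mod 3)
x^1: 0·2 + 2·1 = 2 ≡ 2 (mod 3)
x^2: 0·1 + 2·2 + 2·1 = 6 ≡ 0 (mod 3)
x^3: 2·1 + 2·2 = 6 ≡ 0 (mod 3)
x^4: 2·1 = 2 ≡ 2 (mod 3)
Result: 2x + 2x^4

f · g = 2x + 2x^4


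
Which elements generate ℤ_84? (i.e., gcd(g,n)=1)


g generates ℤ_n iff gcd(g,n) = 1
Prime factors of 84: 2, 3, 7
Generators are g ∈ {1,...,83} not divisible by any of these primes.
Generators: {1, 5, 11, 13, 17, 19, 23, 25, 29, 31, 37, 41, 43, 47, 53, 55, 59, 61, 65, 67, 71, 73, 79, 83}
Number of generators = φ(84) = 24

Generators of ℤ_84 = {1, 5, 11, 13, 17, 19, 23, 25, 29, 31, 37, 41, 43, 47, 53, 55, 59, 61, 65, 67, 71, 73, 79, 83}


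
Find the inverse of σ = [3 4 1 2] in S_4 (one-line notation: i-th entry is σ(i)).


To find σ⁻¹, swap domain and range:
σ(1) = 3 → σ⁻¹(3) = 1
σ(2) = 4 → σ⁻¹(4) = 2
σ(3) = 1 → σ⁻¹(1) = 3
σ(4) = 2 → σ⁻¹(2) = 4

σ⁻¹ = [3 4 1 2]


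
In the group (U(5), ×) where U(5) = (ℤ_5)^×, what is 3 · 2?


Operation: multiplication mod 5
3 · 2 = (a × b) mod 5 with a = 3, b = 2

3 · 2 = 1


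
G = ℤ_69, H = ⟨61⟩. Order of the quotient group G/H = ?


|⟨61⟩| = n / gcd(61, 69) = 69 / 1 = 69
H is normal (ℤ_69 is abelian).
|G/H| = |G| / |H| = 69 / 69 = 1

|G/H| = 1


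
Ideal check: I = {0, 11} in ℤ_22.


Check ideal conditions for I = {0, 11} in ℤ_22:
(1) I is an additive subgroup? Yes
(2) For r ∈ ℤ_22 and a ∈ I: r·a ∈ I? Yes

Yes, I is an ideal of ℤ_22


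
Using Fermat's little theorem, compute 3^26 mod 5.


Fermat's little theorem: if p is prime and gcd(a,p)=1, then a^(p-1) ≡ 1 (mod p)
p = 5 is prime, gcd(3,5) = 1
Reduce exponent: 26 mod 4 = 2
So 3^26 ≡ 3^2 (mod 5)
3^2 mod 5 = 4

3^26 ≡ 4 (mod 5)


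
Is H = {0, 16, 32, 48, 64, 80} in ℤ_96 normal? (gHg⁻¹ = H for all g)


H = {0, 16, 32, 48, 64, 80} in ℤ_96
ℤ_96 is abelian; every subgroup of an abelian group is normal

Yes, normal subgroup


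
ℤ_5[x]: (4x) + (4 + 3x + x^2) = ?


Add coefficients mod 5:
x^0: 0 + 4 = 4 (mod 5)
x^1: 4 + 3 = 2 (mod 5)
x^2: 0 + 1 = 1 (mod 5)
Result: 4 + 2x + x^2

f + g = 4 + 2x + x^2


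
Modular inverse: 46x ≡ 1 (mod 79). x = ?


Use the extended Euclidean algorithm to write 1 = 46·s + 79·t; then s mod 79 is the inverse.
Euclidean algorithm:
  46 = 0·79 + 46
  79 = 1·46 + 33
  46 = 1·33 + 13
  33 = 2·13 + 7
  13 = 1·7 + 6
  7 = 1·6 + 1
  6 = 6·1 + 0
gcd(46,79) = 1
Back-substitution gives: 46·(-12) + 79·(7) = 1
So 46⁻¹ ≡ -12 ≡ 67 (mod 79)
Check: 46 × 67 = 3082 ≡ 1 (mod 79) ✓

46⁻¹ ≡ 67 (mod 79)


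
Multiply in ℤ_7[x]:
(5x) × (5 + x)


Expand and collect like terms; reduce coefficients mod 7:
x^0: 0·5 = 0 ≡ 0 (mod 7)
x^1: 0·1 + 5·5 = 25 ≡ 4 (mod 7)
x^2: 5·1 = 5 ≡ 5 (mod 7)
Result: 4x + 5x^2

f · g = 4x + 5x^2


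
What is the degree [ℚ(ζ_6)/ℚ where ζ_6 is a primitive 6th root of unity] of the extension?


[ℚ(ζ_n):ℚ] = deg Φ_n(x) = φ(n). Here φ(6) = 2

[ℚ(ζ_6)/ℚ where ζ_6 is a primitive 6th root of unity] = 2


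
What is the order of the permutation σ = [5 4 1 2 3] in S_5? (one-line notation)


Cycle decomposition: (1 5 3) (2 4)
Cycle lengths: 3, 2
Order = lcm(3, 2) = 6

ord(σ) = 6


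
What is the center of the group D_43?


Z(G) = {g ∈ G | gx = xg for all x ∈ G}
For odd n, Z(D_n) = {e}: no nontrivial rotation commutes with all reflections

Z(D_43) = {e}


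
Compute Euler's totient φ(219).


Factor n: 219 = 3 × 73
φ(n) = n · ∏(1 - 1/p) over distinct primes p | n
φ(219) = 219 · (1 - 1/3) · (1 - 1/73) = 144

φ(219) = 144


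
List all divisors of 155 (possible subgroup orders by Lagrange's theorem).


Lagrange's theorem: |H| divides |G|
|G| = 155
Divisors of 155: 1, 5, 31, 155

Possible subgroup orders: {1, 5, 31, 155}


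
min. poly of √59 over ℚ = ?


√59 satisfies x² - 59 = 0, irreducible over ℚ since 59 is squarefree

Minimal polynomial: x² - 59


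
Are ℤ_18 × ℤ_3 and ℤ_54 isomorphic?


Comparing ℤ_18 × ℤ_3 and ℤ_54:
gcd(18,3) = 3 ≠ 1. Max element order in ℤ_18×ℤ_3 is lcm(18,3) = 18 < 54, so it has no element of order 54

No, ℤ_18 × ℤ_3 ≇ ℤ_54


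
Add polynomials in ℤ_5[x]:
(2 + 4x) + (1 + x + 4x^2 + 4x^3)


Add coefficients mod 5:
x^0: 2 + 1 = 3 (mod 5)
x^1: 4 + 1 = 0 (mod 5)
x^2: 0 + 4 = 4 (mod 5)
x^3: 0 + 4 = 4 (mod 5)
Result: 3 + 4x^2 + 4x^3

f + g = 3 + 4x^2 + 4x^3


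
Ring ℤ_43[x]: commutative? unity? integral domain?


ℤ_43 is a field (n prime), so ℤ_43[x] is a commutative integral domain with unity
Commutative: Yes
Integral domain: Yes
Has unity: Yes

ℤ_43[x]: Commutative=Yes, Unity=Yes


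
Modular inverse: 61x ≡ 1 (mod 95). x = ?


Use the extended Euclidean algorithm to write 1 = 61·s + 95·t; then s mod 95 is the inverse.
Euclidean algorithm:
  61 = 0·95 + 61
  95 = 1·61 + 34
  61 = 1·34 + 27
  34 = 1·27 + 7
  27 = 3·7 + 6
  7 = 1·6 + 1
  6 = 6·1 + 0
gcd(61,95) = 1
Back-substitution gives: 61·(-14) + 95·(9) = 1
So 61⁻¹ ≡ -14 ≡ 81 (mod 95)
Check: 61 × 81 = 4941 ≡ 1 (mod 95) ✓

61⁻¹ ≡ 81 (mod 95)


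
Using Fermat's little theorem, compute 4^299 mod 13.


Fermat's little theorem: if p is prime and gcd(a,p)=1, then a^(p-1) ≡ 1 (mod p)
p = 13 is prime, gcd(4,13) = 1
Reduce exponent: 299 mod 12 = 11
So 4^299 ≡ 4^11 (mod 13)
4^11 mod 13 = 10

4^299 ≡ 10 (mod 13)


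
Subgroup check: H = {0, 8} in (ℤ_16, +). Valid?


Subgroup test for H = {0, 8} in (ℤ_16, +):
(1) 0 ∈ H? Yes
(2) Closure: for all a,b ∈ H, (a+b) mod 16 ∈ H? Yes
(3) Inverses: for all a ∈ H, -a mod 16 ∈ H? Yes

Yes, H is a subgroup of ℤ_16


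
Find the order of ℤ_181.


ℤ_n has n elements.

|ℤ_181| = 181


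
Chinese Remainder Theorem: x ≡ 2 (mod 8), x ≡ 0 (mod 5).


m₁ = 8, m₂ = 5, gcd = 1, so CRT applies. M = m₁·m₂ = 40
Let M₁ = M/m₁ = 5, M₂ = M/m₂ = 8
Find y₁ ≡ M₁⁻¹ (mod m₁): 5⁻¹ ≡ 5 (mod 8)
Find y₂ ≡ M₂⁻¹ (mod m₂): 8⁻¹ ≡ 2 (mod 5)
x = a₁·M₁·y₁ + a₂·M₂·y₂ = 2·5·5 + 0·8·2 = 50
Reduce mod 40: x ≡ 10
Check: 10 mod 8 = 2 ✓, 10 mod 5 = 0 ✓

x ≡ 10 (mod 40)


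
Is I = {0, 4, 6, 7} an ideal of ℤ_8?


Check ideal conditions for I = {0, 4, 6, 7} in ℤ_8:
(1) I is an additive subgroup? No
(2) For r ∈ ℤ_8 and a ∈ I: r·a ∈ I? No  [counterexample: r=3, a=6, r·a mod 8 = 2 ∉ I]

No, I is not an ideal of ℤ_8


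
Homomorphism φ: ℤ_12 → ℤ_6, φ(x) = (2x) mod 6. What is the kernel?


Kernel = preimage of identity
ker(φ) = {x ∈ ℤ_12 : 2x ≡ 0 (mod 6)}. Since 6 | 12, φ is well-defined. The kernel is the cyclic subgroup ⟨3⟩ of ℤ_12 (order 4), i.e. {0, 3, 6, 9}

ker(φ) = {0, 3, 6, 9}


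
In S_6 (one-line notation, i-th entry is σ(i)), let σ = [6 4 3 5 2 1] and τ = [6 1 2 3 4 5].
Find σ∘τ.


σ∘τ: apply τ first, then σ
1 →τ 6 →σ 1
2 →τ 1 →σ 6
3 →τ 2 →σ 4
4 →τ 3 →σ 3
5 →τ 4 →σ 5
6 →τ 5 →σ 2

σ∘τ = [1 6 4 3 5 2]


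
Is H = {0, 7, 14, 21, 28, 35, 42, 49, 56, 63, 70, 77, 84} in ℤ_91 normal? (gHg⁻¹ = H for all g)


H = {0, 7, 14, 21, 28, 35, 42, 49, 56, 63, 70, 77, 84} in ℤ_91
ℤ_91 is abelian; every subgroup of an abelian group is normal

Yes, normal subgroup


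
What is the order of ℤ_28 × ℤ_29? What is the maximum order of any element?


|ℤ_28 × ℤ_29| = 28 × 29 = 812
Max element order = lcm(28,29) = 812
Cyclic? Yes (gcd=1)

|ℤ_28×ℤ_29| = 812, max element order = 812


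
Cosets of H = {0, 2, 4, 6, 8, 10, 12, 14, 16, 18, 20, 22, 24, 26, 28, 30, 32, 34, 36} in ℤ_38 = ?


H = {0, 2, 4, 6, 8, 10, 12, 14, 16, 18, 20, 22, 24, 26, 28, 30, 32, 34, 36}, |H| = 19
Number of cosets = |G|/|H| = 38/19 = 2
0 + H = {0, 2, 4, 6, 8, 10, 12, 14, 16, 18, 20, 22, 24, 26, 28, 30, 32, 34, 36}
1 + H = {1, 3, 5, 7, 9, 11, 13, 15, 17, 19, 21, 23, 25, 27, 29, 31, 33, 35, 37}

Cosets: 0+H={0,2,4,6,8,10,12,14,16,18,20,22,24,26,28,30,32,34,36}; 1+H={1,3,5,7,9,11,13,15,17,19,21,23,25,27,29,31,33,35,37}


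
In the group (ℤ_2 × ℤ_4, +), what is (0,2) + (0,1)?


Operation: componentwise addition mod (2, 4)
(0,2) + (0,1) = ((a₁+b₁) mod 2, (a₂+b₂) mod 4) with a = (0,2), b = (0,1)

(0,2) + (0,1) = (0,3)


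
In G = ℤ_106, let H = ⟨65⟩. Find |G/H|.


|⟨65⟩| = n / gcd(65, 106) = 106 / 1 = 106
H is normal (ℤ_106 is abelian).
|G/H| = |G| / |H| = 106 / 106 = 1

|G/H| = 1


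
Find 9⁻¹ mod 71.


Use the extended Euclidean algorithm to write 1 = 9·s + 71·t; then s mod 71 is the inverse.
Euclidean algorithm:
  9 = 0·71 + 9
  71 = 7·9 + 8
  9 = 1·8 + 1
  8 = 8·1 + 0
gcd(9,71) = 1
Back-substitution gives: 9·(8) + 71·(-1) = 1
So 9⁻¹ ≡ 8 ≡ 8 (mod 71)
Check: 9 × 8 = 72 ≡ 1 (mod 71) ✓

9⁻¹ ≡ 8 (mod 71)


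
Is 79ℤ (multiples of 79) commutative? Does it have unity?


79ℤ is a commutative ring under +,× but has no multiplicative identity (1 ∉ 79ℤ); it has no zero divisors, but without unity it is not an integral domain
Commutative: Yes
Integral domain: No
Has unity: No

79ℤ (multiples of 79): Commutative=Yes, Unity=No


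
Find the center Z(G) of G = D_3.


Z(G) = {g ∈ G | gx = xg for all x ∈ G}
For odd n, Z(D_n) = {e}: no nontrivial rotation commutes with all reflections

Z(D_3) = {e}


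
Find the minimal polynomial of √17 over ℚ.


√17 satisfies x² - 17 = 0, irreducible over ℚ since 17 is squarefree

Minimal polynomial: x² - 17


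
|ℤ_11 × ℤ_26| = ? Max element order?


|ℤ_11 × ℤ_26| = 11 × 26 = 286
Max element order = lcm(11,26) = 286
Cyclic? Yes (gcd=1)

|ℤ_11×ℤ_26| = 286, max element order = 286


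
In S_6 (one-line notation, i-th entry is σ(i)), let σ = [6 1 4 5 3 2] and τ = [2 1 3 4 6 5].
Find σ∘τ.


σ∘τ: apply τ first, then σ
1 →τ 2 →σ 1
2 →τ 1 →σ 6
3 →τ 3 →σ 4
4 →τ 4 →σ 5
5 →τ 6 →σ 2
6 →τ 5 →σ 3

σ∘τ = [1 6 4 5 2 3]


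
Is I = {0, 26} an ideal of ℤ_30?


Check ideal conditions for I = {0, 26} in ℤ_30:
(1) I is an additive subgroup? No
(2) For r ∈ ℤ_30 and a ∈ I: r·a ∈ I? No  [counterexample: r=2, a=26, r·a mod 30 = 22 ∉ I]

No, I is not an ideal of ℤ_30


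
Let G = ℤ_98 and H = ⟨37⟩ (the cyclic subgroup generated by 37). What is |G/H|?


|⟨37⟩| = n / gcd(37, 98) = 98 / 1 = 98
H is normal (ℤ_98 is abelian).
|G/H| = |G| / |H| = 98 / 98 = 1

|G/H| = 1


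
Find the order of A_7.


|A_n| = n!/2 (even permutations)
|A_7| = 7!/2 = 5040/2 = 2520

|A_7| = 2520


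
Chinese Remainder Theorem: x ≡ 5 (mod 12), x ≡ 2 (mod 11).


m₁ = 12, m₂ = 11, gcd = 1, so CRT applies. M = m₁·m₂ = 132
Let M₁ = M/m₁ = 11, M₂ = M/m₂ = 12
Find y₁ ≡ M₁⁻¹ (mod m₁): 11⁻¹ ≡ 11 (mod 12)
Find y₂ ≡ M₂⁻¹ (mod m₂): 12⁻¹ ≡ 1 (mod 11)
x = a₁·M₁·y₁ + a₂·M₂·y₂ = 5·11·11 + 2·12·1 = 629
Reduce mod 132: x ≡ 101
Check: 101 mod 12 = 5 ✓, 101 mod 11 = 2 ✓

x ≡ 101 (mod 132)


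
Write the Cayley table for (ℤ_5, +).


Elements: {0, 1, 2, 3, 4}
Operation: addition mod 5
Entry (a, b) = (a + b) mod 5

Cayley table:
  | 0 | 1 | 2 | 3 | 4
0 | 0 | 1 | 2 | 3 | 4
1 | 1 | 2 | 3 | 4 | 0
2 | 2 | 3 | 4 | 0 | 1
3 | 3 | 4 | 0 | 1 | 2
4 | 4 | 0 | 1 | 2 | 3


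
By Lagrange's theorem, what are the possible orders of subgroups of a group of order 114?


Lagrange's theorem: |H| divides |G|
|G| = 114
Divisors of 114: 1, 2, 3, 6, 19, 38, 57, 114

Possible subgroup orders: {1, 2, 3, 6, 19, 38, 57, 114}


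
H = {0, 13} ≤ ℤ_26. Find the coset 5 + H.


5 + H = {5 + h (mod 26) : h ∈ H}
5+0=5, 5+13=18

5 + H = {5, 18}


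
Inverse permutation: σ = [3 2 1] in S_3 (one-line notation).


To find σ⁻¹, swap domain and range:
σ(1) = 3 → σ⁻¹(3) = 1
σ(2) = 2 → σ⁻¹(2) = 2
σ(3) = 1 → σ⁻¹(1) = 3

σ⁻¹ = [3 2 1]


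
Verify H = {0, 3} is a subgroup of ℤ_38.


Subgroup test for H = {0, 3} in (ℤ_38, +):
(1) 0 ∈ H? Yes
(2) Closure: for all a,b ∈ H, (a+b) mod 38 ∈ H? No  [counterexample: 3 + 3 = 6 ∉ H]
(3) Inverses: for all a ∈ H, -a mod 38 ∈ H? No

No, H is not a subgroup of ℤ_38


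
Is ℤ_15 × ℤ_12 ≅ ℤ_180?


Comparing ℤ_15 × ℤ_12 and ℤ_180:
gcd(15,12) = 3 ≠ 1. Max element order in ℤ_15×ℤ_12 is lcm(15,12) = 60 < 180, so it has no element of order 180

No, ℤ_15 × ℤ_12 ≇ ℤ_180


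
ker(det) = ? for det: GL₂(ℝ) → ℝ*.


Kernel = preimage of identity
ker(det) = {A | det(A) = 1} = SL₂(ℝ)

ker(det) = SL₂(ℝ)


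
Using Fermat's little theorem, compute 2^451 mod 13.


Fermat's little theorem: if p is prime and gcd(a,p)=1, then a^(p-1) ≡ 1 (mod p)
p = 13 is prime, gcd(2,13) = 1
Reduce exponent: 451 mod 12 = 7
So 2^451 ≡ 2^7 (mod 13)
2^7 mod 13 = 11

2^451 ≡ 11 (mod 13)


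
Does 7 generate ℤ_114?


g generates ℤ_n iff gcd(g, n) = 1
gcd(7, 114) = 1
Since gcd = 1, 7 is a generator.

Yes, 7 generates ℤ_114


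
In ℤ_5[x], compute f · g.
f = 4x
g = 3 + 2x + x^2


Expand and collect like terms; reduce coefficients mod 5:
x^0: 0·3 = 0 ≡ 0 (mod 5)
x^1: 0·2 + 4·3 = 12 ≡ 2 (mod 5)
x^2: 0·1 + 4·2 = 8 ≡ 3 (mod 5)
x^3: 4·1 = 4 ≡ 4 (mod 5)
Result: 2x + 3x^2 + 4x^3

f · g = 2x + 3x^2 + 4x^3


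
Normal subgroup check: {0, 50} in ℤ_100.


H = {0, 50} in ℤ_100
ℤ_100 is abelian; every subgroup of an abelian group is normal

Yes, normal subgroup


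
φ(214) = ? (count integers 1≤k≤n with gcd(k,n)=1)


Factor n: 214 = 2 × 107
φ(n) = n · ∏(1 - 1/p) over distinct primes p | n
φ(214) = 214 · (1 - 1/2) · (1 - 1/107) = 106

φ(214) = 106


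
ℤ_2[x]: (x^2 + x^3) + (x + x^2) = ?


Add coefficients mod 2:
x^0: 0 + 0 = 0 (mod 2)
x^1: 0 + 1 = 1 (mod 2)
x^2: 1 + 1 = 0 (mod 2)
x^3: 1 + 0 = 1 (mod 2)
Result: x + x^3

f + g = x + x^3


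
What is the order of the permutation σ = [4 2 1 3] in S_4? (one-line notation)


Cycle decomposition: (1 4 3)
Cycle lengths: 3
Order = lcm(3) = 3

ord(σ) = 3


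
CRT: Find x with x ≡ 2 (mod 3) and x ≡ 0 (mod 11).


m₁ = 3, m₂ = 11, gcd = 1, so CRT applies. M = m₁·m₂ = 33
Let M₁ = M/m₁ = 11, M₂ = M/m₂ = 3
Find y₁ ≡ M₁⁻¹ (mod m₁): 11⁻¹ ≡ 2 (mod 3)
Find y₂ ≡ M₂⁻¹ (mod m₂): 3⁻¹ ≡ 4 (mod 11)
x = a₁·M₁·y₁ + a₂·M₂·y₂ = 2·11·2 + 0·3·4 = 44
Reduce mod 33: x ≡ 11
Check: 11 mod 3 = 2 ✓, 11 mod 11 = 0 ✓

x ≡ 11 (mod 33)


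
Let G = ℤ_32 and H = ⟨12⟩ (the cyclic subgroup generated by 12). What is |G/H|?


|⟨12⟩| = n / gcd(12, 32) = 32 / 4 = 8
H is normal (ℤ_32 is abelian).
|G/H| = |G| / |H| = 32 / 8 = 4

|G/H| = 4


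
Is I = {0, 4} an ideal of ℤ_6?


Check ideal conditions for I = {0, 4} in ℤ_6:
(1) I is an additive subgroup? No
(2) For r ∈ ℤ_6 and a ∈ I: r·a ∈ I? No  [counterexample: r=2, a=4, r·a mod 6 = 2 ∉ I]

No, I is not an ideal of ℤ_6


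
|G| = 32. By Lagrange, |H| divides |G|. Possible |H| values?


Lagrange's theorem: |H| divides |G|
|G| = 32
Divisors of 32: 1, 2, 4, 8, 16, 32

Possible subgroup orders: {1, 2, 4, 8, 16, 32}


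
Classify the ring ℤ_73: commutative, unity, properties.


ℤ_73 is a commutative ring with unity 1; 73 is prime, so ℤ_73 is a field (hence an integral domain)
Commutative: Yes
Integral domain: Yes
Has unity: Yes

ℤ_73: Commutative=Yes, Unity=Yes


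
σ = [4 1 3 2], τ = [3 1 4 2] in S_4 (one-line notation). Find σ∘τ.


σ∘τ: apply τ first, then σ
1 →τ 3 →σ 3
2 →τ 1 →σ 4
3 →τ 4 →σ 2
4 →τ 2 →σ 1

σ∘τ = [3 4 2 1]


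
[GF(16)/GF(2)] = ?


GF(16) = GF(2^4), so the extension degree is 4

[GF(16)/GF(2)] = 4


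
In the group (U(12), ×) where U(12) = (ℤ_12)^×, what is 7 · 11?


Operation: multiplication mod 12
7 · 11 = (a × b) mod 12 with a = 7, b = 11

7 · 11 = 5


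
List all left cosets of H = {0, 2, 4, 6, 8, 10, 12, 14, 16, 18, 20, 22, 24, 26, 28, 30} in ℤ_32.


H = {0, 2, 4, 6, 8, 10, 12, 14, 16, 18, 20, 22, 24, 26, 28, 30}, |H| = 16
Number of cosets = |G|/|H| = 32/16 = 2
0 + H = {0, 2, 4, 6, 8, 10, 12, 14, 16, 18, 20, 22, 24, 26, 28, 30}
1 + H = {1, 3, 5, 7, 9, 11, 13, 15, 17, 19, 21, 23, 25, 27, 29, 31}

Cosets: 0+H={0,2,4,6,8,10,12,14,16,18,20,22,24,26,28,30}; 1+H={1,3,5,7,9,11,13,15,17,19,21,23,25,27,29,31}


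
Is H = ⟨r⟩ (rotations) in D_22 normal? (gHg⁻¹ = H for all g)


H = ⟨r⟩ (rotations) in D_22
The rotation subgroup ⟨r⟩ has index 2 in D_22, so it is normal

Yes, normal subgroup


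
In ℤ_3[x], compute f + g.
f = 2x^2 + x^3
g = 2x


Add coefficients mod 3:
x^0: 0 + 0 = 0 (mod 3)
x^1: 0 + 2 = 2 (mod 3)
x^2: 2 + 0 = 2 (mod 3)
x^3: 1 + 0 = 1 (mod 3)
Result: 2x + 2x^2 + x^3

f + g = 2x + 2x^2 + x^3


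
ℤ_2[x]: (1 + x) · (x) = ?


Expand and collect like terms; reduce coefficients mod 2:
x^0: 1·0 = 0 ≡ 0 (mod 2)
x^1: 1·1 + 1·0 = 1 ≡ 1 (mod 2)
x^2: 1·1 = 1 ≡ 1 (mod 2)
Result: x + x^2

f · g = x + x^2


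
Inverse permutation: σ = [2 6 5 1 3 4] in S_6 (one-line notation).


To find σ⁻¹, swap domain and range:
σ(1) = 2 → σ⁻¹(2) = 1
σ(2) = 6 → σ⁻¹(6) = 2
σ(3) = 5 → σ⁻¹(5) = 3
σ(4) = 1 → σ⁻¹(1) = 4
σ(5) = 3 → σ⁻¹(3) = 5
σ(6) = 4 → σ⁻¹(4) = 6

σ⁻¹ = [4 1 5 6 3 2]


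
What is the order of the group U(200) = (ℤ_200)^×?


U(n) is the group of units mod n; |U(n)| = φ(n)
|U(200)| = φ(200) = 80

|U(200) = (ℤ_200)^×| = 80


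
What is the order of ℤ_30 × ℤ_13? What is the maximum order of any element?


|ℤ_30 × ℤ_13| = 30 × 13 = 390
Max element order = lcm(30,13) = 390
Cyclic? Yes (gcd=1)

|ℤ_30×ℤ_13| = 390, max element order = 390


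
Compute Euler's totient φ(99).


Factor n: 99 = 3^2 × 11
φ(n) = n · ∏(1 - 1/p) over distinct primes p | n
φ(99) = 99 · (1 - 1/3) · (1 - 1/11) = 60

φ(99) = 60


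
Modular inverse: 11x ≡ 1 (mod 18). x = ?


Use the extended Euclidean algorithm to write 1 = 11·s + 18·t; then s mod 18 is the inverse.
Euclidean algorithm:
  11 = 0·18 + 11
  18 = 1·11 + 7
  11 = 1·7 + 4
  7 = 1·4 + 3
  4 = 1·3 + 1
  3 = 3·1 + 0
gcd(11,18) = 1
Back-substitution gives: 11·(5) + 18·(-3) = 1
So 11⁻¹ ≡ 5 ≡ 5 (mod 18)
Check: 11 × 5 = 55 ≡ 1 (mod 18) ✓

11⁻¹ ≡ 5 (mod 18)


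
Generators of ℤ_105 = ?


g generates ℤ_n iff gcd(g,n) = 1
Prime factors of 105: 3, 5, 7
Generators are g ∈ {1,...,104} not divisible by any of these primes.
Generators: {1, 2, 4, 8, 11, 13, 16, 17, 19, 22, 23, 26, 29, 31, 32, 34, 37, 38, 41, 43, 44, 46, 47, 52, 53, 58, 59, 61, 62, 64, 67, 68, 71, 73, 74, 76, 79, 82, 83, 86, 88, 89, 92, 94, 97, 101, 103, 104}
Number of generators = φ(105) = 48

Generators of ℤ_105 = {1, 2, 4, 8, 11, 13, 16, 17, 19, 22, 23, 26, 29, 31, 32, 34, 37, 38, 41, 43, 44, 46, 47, 52, 53, 58, 59, 61, 62, 64, 67, 68, 71, 73, 74, 76, 79, 82, 83, 86, 88, 89, 92, 94, 97, 101, 103, 104}


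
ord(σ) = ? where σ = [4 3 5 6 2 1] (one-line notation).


Cycle decomposition: (1 4 6) (2 3 5)
Cycle lengths: 3, 3
Order = lcm(3, 3) = 3

ord(σ) = 3


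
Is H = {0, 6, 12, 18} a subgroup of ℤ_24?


Subgroup test for H = {0, 6, 12, 18} in (ℤ_24, +):
(1) 0 ∈ H? Yes
(2) Closure: for all a,b ∈ H, (a+b) mod 24 ∈ H? Yes
(3) Inverses: for all a ∈ H, -a mod 24 ∈ H? Yes

Yes, H is a subgroup of ℤ_24


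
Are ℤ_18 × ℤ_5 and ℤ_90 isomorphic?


Comparing ℤ_18 × ℤ_5 and ℤ_90:
gcd(18,5) = 1, so ℤ_18 × ℤ_5 ≅ ℤ_90 (CRT)

Yes, ℤ_18 × ℤ_5 ≅ ℤ_90


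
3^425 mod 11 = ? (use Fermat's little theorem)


Fermat's little theorem: if p is prime and gcd(a,p)=1, then a^(p-1) ≡ 1 (mod p)
p = 11 is prime, gcd(3,11) = 1
Reduce exponent: 425 mod 10 = 5
So 3^425 ≡ 3^5 (mod 11)
3^5 mod 11 = 1

3^425 ≡ 1 (mod 11)


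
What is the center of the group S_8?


Z(G) = {g ∈ G | gx = xg for all x ∈ G}
S_n is non-abelian for n ≥ 3; Z(S_8) is trivial

Z(S_8) = {e}


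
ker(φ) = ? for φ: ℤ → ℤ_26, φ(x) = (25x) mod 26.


Kernel = preimage of identity
ker(φ) = {x ∈ ℤ : 25x ≡ 0 (mod 26)}. gcd(25,26) = 1, so 25x ≡ 0 (mod 26) ⟺ x ≡ 0 (mod 26/1 = 26). Hence ker(φ) = 26ℤ

ker(φ) = 26ℤ


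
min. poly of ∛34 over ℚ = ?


∛34 satisfies x³ - 34 = 0, irreducible over ℚ (no rational root; 34 is not a perfect cube)

Minimal polynomial: x³ - 34


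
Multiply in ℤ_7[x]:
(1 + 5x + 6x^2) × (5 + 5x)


Expand and collect like terms; reduce coefficients mod 7:
x^0: 1·5 = 5 ≡ 5 (mod 7)
x^1: 1·5 + 5·5 = 30 ≡ 2 (mod 7)
x^2: 5·5 + 6·5 = 55 ≡ 6 (mod 7)
x^3: 6·5 = 30 ≡ 2 (mod 7)
Result: 5 + 2x + 6x^2 + 2x^3

f · g = 5 + 2x + 6x^2 + 2x^3


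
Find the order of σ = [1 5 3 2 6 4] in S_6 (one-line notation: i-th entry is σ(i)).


Cycle decomposition: (2 5 6 4)
Cycle lengths: 4
Order = lcm(4) = 4

ord(σ) = 4


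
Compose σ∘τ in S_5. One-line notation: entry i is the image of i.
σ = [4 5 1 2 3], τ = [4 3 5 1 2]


σ∘τ: apply τ first, then σ
1 →τ 4 →σ 2
2 →τ 3 →σ 1
3 →τ 5 →σ 3
4 →τ 1 →σ 4
5 →τ 2 →σ 5

σ∘τ = [2 1 3 4 5]


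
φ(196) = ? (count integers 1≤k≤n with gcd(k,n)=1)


Factor n: 196 = 2^2 × 7^2
φ(n) = n · ∏(1 - 1/p) over distinct primes p | n
φ(196) = 196 · (1 - 1/2) · (1 - 1/7) = 84

φ(196) = 84


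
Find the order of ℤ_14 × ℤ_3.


|A × B| = |A| · |B|
|ℤ_14 × ℤ_3| = 14 × 3 = 42

|ℤ_14 × ℤ_3| = 42


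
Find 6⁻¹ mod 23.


Use the extended Euclidean algorithm to write 1 = 6·s + 23·t; then s mod 23 is the inverse.
Euclidean algorithm:
  6 = 0·23 + 6
  23 = 3·6 + 5
  6 = 1·5 + 1
  5 = 5·1 + 0
gcd(6,23) = 1
Back-substitution gives: 6·(4) + 23·(-1) = 1
So 6⁻¹ ≡ 4 ≡ 4 (mod 23)
Check: 6 × 4 = 24 ≡ 1 (mod 23) ✓

6⁻¹ ≡ 4 (mod 23)


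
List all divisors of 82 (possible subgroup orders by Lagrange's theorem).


Lagrange's theorem: |H| divides |G|
|G| = 82
Divisors of 82: 1, 2, 41, 82

Possible subgroup orders: {1, 2, 41, 82}


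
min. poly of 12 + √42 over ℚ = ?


Let α = 12 + √42. Then α - 12 = √42, so (α - 12)² = 42, giving α² - 24α + 102 = 0. Degree 2 and α ∉ ℚ, so this is the minimal polynomial.

Minimal polynomial: x² - 24x + 102


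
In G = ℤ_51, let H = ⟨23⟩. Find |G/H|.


|⟨23⟩| = n / gcd(23, 51) = 51 / 1 = 51
H is normal (ℤ_51 is abelian).
|G/H| = |G| / |H| = 51 / 51 = 1

|G/H| = 1


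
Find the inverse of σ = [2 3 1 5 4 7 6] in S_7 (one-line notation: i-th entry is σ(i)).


To find σ⁻¹, swap domain and range:
σ(1) = 2 → σ⁻¹(2) = 1
σ(2) = 3 → σ⁻¹(3) = 2
σ(3) = 1 → σ⁻¹(1) = 3
σ(4) = 5 → σ⁻¹(5) = 4
σ(5) = 4 → σ⁻¹(4) = 5
σ(6) = 7 → σ⁻¹(7) = 6
σ(7) = 6 → σ⁻¹(6) = 7

σ⁻¹ = [3 1 2 5 4 7 6]


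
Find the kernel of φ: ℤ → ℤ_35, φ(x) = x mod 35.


Kernel = preimage of identity
ker(φ) = {x ∈ ℤ : x ≡ 0 (mod 35)} = 35ℤ = {0, ±35, ±70, ...}

ker(φ) = 35ℤ


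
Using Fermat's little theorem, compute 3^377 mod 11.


Fermat's little theorem: if p is prime and gcd(a,p)=1, then a^(p-1) ≡ 1 (mod p)
p = 11 is prime, gcd(3,11) = 1
Reduce exponent: 377 mod 10 = 7
So 3^377 ≡ 3^7 (mod 11)
3^7 mod 11 = 9

3^377 ≡ 9 (mod 11)


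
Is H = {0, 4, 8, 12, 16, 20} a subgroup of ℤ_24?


Subgroup test for H = {0, 4, 8, 12, 16, 20} in (ℤ_24, +):
(1) 0 ∈ H? Yes
(2) Closure: for all a,b ∈ H, (a+b) mod 24 ∈ H? Yes
(3) Inverses: for all a ∈ H, -a mod 24 ∈ H? Yes

Yes, H is a subgroup of ℤ_24


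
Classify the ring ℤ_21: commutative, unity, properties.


ℤ_21 is a commutative ring with unity 1; 21 = 3×7 is composite, so 3·7 ≡ 0 gives zero divisors (not an integral domain)
Commutative: Yes
Integral domain: No
Has unity: Yes

ℤ_21: Commutative=Yes, Unity=Yes


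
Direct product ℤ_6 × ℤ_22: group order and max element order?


|ℤ_6 × ℤ_22| = 6 × 22 = 132
Max element order = lcm(6,22) = 66
Cyclic? No (gcd=2)

|ℤ_6×ℤ_22| = 132, max element order = 66


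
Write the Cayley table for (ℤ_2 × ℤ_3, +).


Elements: {(0,0), (0,1), (0,2), (1,0), (1,1), (1,2)}
Operation: componentwise addition mod (2, 3)
Entry (a, b) = ((a₁+b₁) mod 2, (a₂+b₂) mod 3)

Cayley table:
      | (0,0) | (0,1) | (0,2) | (1,0) | (1,1) | (1,2)
(0,0) | (0,0) | (0,1) | (0,2) | (1,0) | (1,1) | (1,2)
(0,1) | (0,1) | (0,2) | (0,0) | (1,1) | (1,2) | (1,0)
(0,2) | (0,2) | (0,0) | (0,1) | (1,2) | (1,0) | (1,1)
(1,0) | (1,0) | (1,1) | (1,2) | (0,0) | (0,1) | (0,2)
(1,1) | (1,1) | (1,2) | (1,0) | (0,1) | (0,2) | (0,0)
(1,2) | (1,2) | (1,0) | (1,1) | (0,2) | (0,0) | (0,1)


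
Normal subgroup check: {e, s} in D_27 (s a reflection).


H = {e, s} in D_27 (s a reflection)
r·s·r⁻¹ = sr⁻² ≠ s for n ≥ 3, so {e, s} is not closed under conjugation

No, not a normal subgroup


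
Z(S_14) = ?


Z(G) = {g ∈ G | gx = xg for all x ∈ G}
S_n is non-abelian for n ≥ 3; Z(S_14) is trivial

Z(S_14) = {e}


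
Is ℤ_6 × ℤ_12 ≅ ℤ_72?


Comparing ℤ_6 × ℤ_12 and ℤ_72:
gcd(6,12) = 6 ≠ 1. Max element order in ℤ_6×ℤ_12 is lcm(6,12) = 12 < 72, so it has no element of order 72

No, ℤ_6 × ℤ_12 ≇ ℤ_72


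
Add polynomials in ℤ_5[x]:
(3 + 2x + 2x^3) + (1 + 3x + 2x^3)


Add coefficients mod 5:
x^0: 3 + 1 = 4 (mod 5)
x^1: 2 + 3 = 0 (mod 5)
x^2: 0 + 0 = 0 (mod 5)
x^3: 2 + 2 = 4 (mod 5)
Result: 4 + 4x^3

f + g = 4 + 4x^3


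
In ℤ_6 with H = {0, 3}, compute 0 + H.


0 + H = {0 + h (mod 6) : h ∈ H}
0+0=0, 0+3=3

0 + H = {0, 3}


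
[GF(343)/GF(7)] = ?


GF(343) = GF(7^3), so the extension degree is 3

[GF(343)/GF(7)] = 3


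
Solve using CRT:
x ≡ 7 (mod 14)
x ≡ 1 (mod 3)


m₁ = 14, m₂ = 3, gcd = 1, so CRT applies. M = m₁·m₂ = 42
Let M₁ = M/m₁ = 3, M₂ = M/m₂ = 14
Find y₁ ≡ M₁⁻¹ (mod m₁): 3⁻¹ ≡ 5 (mod 14)
Find y₂ ≡ M₂⁻¹ (mod m₂): 14⁻¹ ≡ 2 (mod 3)
x = a₁·M₁·y₁ + a₂·M₂·y₂ = 7·3·5 + 1·14·2 = 133
Reduce mod 42: x ≡ 7
Check: 7 mod 14 = 7 ✓, 7 mod 3 = 1 ✓

x ≡ 7 (mod 42)


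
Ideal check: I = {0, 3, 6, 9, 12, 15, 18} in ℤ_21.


Check ideal conditions for I = {0, 3, 6, 9, 12, 15, 18} in ℤ_21:
(1) I is an additive subgroup? Yes
(2) For r ∈ ℤ_21 and a ∈ I: r·a ∈ I? Yes

Yes, I is an ideal of ℤ_21


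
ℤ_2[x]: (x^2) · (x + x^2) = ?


Expand and collect like terms; reduce coefficients mod 2:
x^0: 0·0 = 0 ≡ 0 (mod 2)
x^1: 0·1 + 0·0 = 0 ≡ 0 (mod 2)
x^2: 0·1 + 0·1 + 1·0 = 0 ≡ 0 (mod 2)
x^3: 0·1 + 1·1 = 1 ≡ 1 (mod 2)
x^4: 1·1 = 1 ≡ 1 (mod 2)
Result: x^3 + x^4

f · g = x^3 + x^4


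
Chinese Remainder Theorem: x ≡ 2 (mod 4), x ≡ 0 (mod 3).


m₁ = 4, m₂ = 3, gcd = 1, so CRT applies. M = m₁·m₂ = 12
Let M₁ = M/m₁ = 3, M₂ = M/m₂ = 4
Find y₁ ≡ M₁⁻¹ (mod m₁): 3⁻¹ ≡ 3 (mod 4)
Find y₂ ≡ M₂⁻¹ (mod m₂): 4⁻¹ ≡ 1 (mod 3)
x = a₁·M₁·y₁ + a₂·M₂·y₂ = 2·3·3 + 0·4·1 = 18
Reduce mod 12: x ≡ 6
Check: 6 mod 4 = 2 ✓, 6 mod 3 = 0 ✓

x ≡ 6 (mod 12)


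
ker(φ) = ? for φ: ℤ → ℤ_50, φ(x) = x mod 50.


Kernel = preimage of identity
ker(φ) = {x ∈ ℤ : x ≡ 0 (mod 50)} = 50ℤ = {0, ±50, ±100, ...}

ker(φ) = 50ℤ


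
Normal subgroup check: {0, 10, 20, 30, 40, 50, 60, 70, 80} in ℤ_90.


H = {0, 10, 20, 30, 40, 50, 60, 70, 80} in ℤ_90
ℤ_90 is abelian; every subgroup of an abelian group is normal

Yes, normal subgroup


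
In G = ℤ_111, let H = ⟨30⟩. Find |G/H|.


|⟨30⟩| = n / gcd(30, 111) = 111 / 3 = 37
H is normal (ℤ_111 is abelian).
|G/H| = |G| / |H| = 111 / 37 = 3

|G/H| = 3


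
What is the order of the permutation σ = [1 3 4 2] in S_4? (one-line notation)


Cycle decomposition: (2 3 4)
Cycle lengths: 3
Order = lcm(3) = 3

ord(σ) = 3


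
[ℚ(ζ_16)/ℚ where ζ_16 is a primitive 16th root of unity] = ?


[ℚ(ζ_n):ℚ] = deg Φ_n(x) = φ(n). Here φ(16) = 8

[ℚ(ζ_16)/ℚ where ζ_16 is a primitive 16th root of unity] = 8


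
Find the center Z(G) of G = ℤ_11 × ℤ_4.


Z(G) = {g ∈ G | gx = xg for all x ∈ G}
Direct product of abelian groups is abelian, so Z(G) = G

Z(ℤ_11 × ℤ_4) = ℤ_11 × ℤ_4


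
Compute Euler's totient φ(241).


Factor n: 241 = 241
φ(n) = n · ∏(1 - 1/p) over distinct primes p | n
φ(241) = 241 · (1 - 1/241) = 240

φ(241) = 240


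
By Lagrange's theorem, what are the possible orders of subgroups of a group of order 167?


Lagrange's theorem: |H| divides |G|
|G| = 167
Divisors of 167: 1, 167

Possible subgroup orders: {1, 167}


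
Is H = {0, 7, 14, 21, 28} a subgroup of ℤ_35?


Subgroup test for H = {0, 7, 14, 21, 28} in (ℤ_35, +):
(1) 0 ∈ H? Yes
(2) Closure: for all a,b ∈ H, (a+b) mod 35 ∈ H? Yes
(3) Inverses: for all a ∈ H, -a mod 35 ∈ H? Yes

Yes, H is a subgroup of ℤ_35


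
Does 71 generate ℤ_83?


g generates ℤ_n iff gcd(g, n) = 1
gcd(71, 83) = 1
Since gcd = 1, 71 is a generator.

Yes, 71 generates ℤ_83


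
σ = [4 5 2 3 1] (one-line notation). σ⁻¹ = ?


To find σ⁻¹, swap domain and range:
σ(1) = 4 → σ⁻¹(4) = 1
σ(2) = 5 → σ⁻¹(5) = 2
σ(3) = 2 → σ⁻¹(2) = 3
σ(4) = 3 → σ⁻¹(3) = 4
σ(5) = 1 → σ⁻¹(1) = 5

σ⁻¹ = [5 3 4 1 2]


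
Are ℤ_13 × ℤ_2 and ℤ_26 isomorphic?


Comparing ℤ_13 × ℤ_2 and ℤ_26:
gcd(13,2) = 1, so ℤ_13 × ℤ_2 ≅ ℤ_26 (CRT)

Yes, ℤ_13 × ℤ_2 ≅ ℤ_26


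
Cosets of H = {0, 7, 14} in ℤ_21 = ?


H = {0, 7, 14}, |H| = 3
Number of cosets = |G|/|H| = 21/3 = 7
0 + H = {0, 7, 14}
1 + H = {1, 8, 15}
2 + H = {2, 9, 16}
3 + H = {3, 10, 17}
4 + H = {4, 11, 18}
5 + H = {5, 12, 19}
6 + H = {6, 13, 20}

Cosets: 0+H={0,7,14}; 1+H={1,8,15}; 2+H={2,9,16}; 3+H={3,10,17}; 4+H={4,11,18}; 5+H={5,12,19}; 6+H={6,13,20}


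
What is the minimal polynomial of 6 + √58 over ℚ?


Let α = 6 + √58. Then α - 6 = √58, so (α - 6)² = 58, giving α² - 12α - 22 = 0. Degree 2 and α ∉ ℚ, so this is the minimal polynomial.

Minimal polynomial: x² - 12x - 22


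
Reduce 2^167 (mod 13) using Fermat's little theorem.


Fermat's little theorem: if p is prime and gcd(a,p)=1, then a^(p-1) ≡ 1 (mod p)
p = 13 is prime, gcd(2,13) = 1
Reduce exponent: 167 mod 12 = 11
So 2^167 ≡ 2^11 (mod 13)
2^11 mod 13 = 7

2^167 ≡ 7 (mod 13)


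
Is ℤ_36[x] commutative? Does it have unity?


ℤ_36 has zero divisors (2·18 ≡ 0), and these lift to constant zero divisors in ℤ_36[x]; so not an integral domain
Commutative: Yes
Integral domain: No
Has unity: Yes

ℤ_36[x]: Commutative=Yes, Unity=Yes


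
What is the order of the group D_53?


|D_n| = 2n (n rotations and n reflections)
|D_53| = 2×53 = 106

|D_53| = 106


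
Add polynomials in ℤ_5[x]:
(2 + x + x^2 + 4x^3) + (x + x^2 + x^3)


Add coefficients mod 5:
x^0: 2 + 0 = 2 (mod 5)
x^1: 1 + 1 = 2 (mod 5)
x^2: 1 + 1 = 2 (mod 5)
x^3: 4 + 1 = 0 (mod 5)
Result: 2 + 2x + 2x^2

f + g = 2 + 2x + 2x^2


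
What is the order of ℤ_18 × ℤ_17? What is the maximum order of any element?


|ℤ_18 × ℤ_17| = 18 × 17 = 306
Max element order = lcm(18,17) = 306
Cyclic? Yes (gcd=1)

|ℤ_18×ℤ_17| = 306, max element order = 306


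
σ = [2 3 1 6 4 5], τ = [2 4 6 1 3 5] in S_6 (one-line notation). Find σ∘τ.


σ∘τ: apply τ first, then σ
1 →τ 2 →σ 3
2 →τ 4 →σ 6
3 →τ 6 →σ 5
4 →τ 1 →σ 2
5 →τ 3 →σ 1
6 →τ 5 →σ 4

σ∘τ = [3 6 5 2 1 4]


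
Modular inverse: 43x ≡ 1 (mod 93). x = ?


Use the extended Euclidean algorithm to write 1 = 43·s + 93·t; then s mod 93 is the inverse.
Euclidean algorithm:
  43 = 0·93 + 43
  93 = 2·43 + 7
  43 = 6·7 + 1
  7 = 7·1 + 0
gcd(43,93) = 1
Back-substitution gives: 43·(13) + 93·(-6) = 1
So 43⁻¹ ≡ 13 ≡ 13 (mod 93)
Check: 43 × 13 = 559 ≡ 1 (mod 93) ✓

43⁻¹ ≡ 13 (mod 93)


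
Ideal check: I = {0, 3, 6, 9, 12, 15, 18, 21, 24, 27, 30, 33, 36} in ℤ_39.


Check ideal conditions for I = {0, 3, 6, 9, 12, 15, 18, 21, 24, 27, 30, 33, 36} in ℤ_39:
(1) I is an additive subgroup? Yes
(2) For r ∈ ℤ_39 and a ∈ I: r·a ∈ I? Yes

Yes, I is an ideal of ℤ_39


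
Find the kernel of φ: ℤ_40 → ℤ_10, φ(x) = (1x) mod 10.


Kernel = preimage of identity
ker(φ) = {x ∈ ℤ_40 : 1x ≡ 0 (mod 10)}. Since 10 | 40, φ is well-defined. The kernel is the cyclic subgroup ⟨10⟩ of ℤ_40 (order 4), i.e. {0, 10, 20, 30}

ker(φ) = {0, 10, 20, 30}


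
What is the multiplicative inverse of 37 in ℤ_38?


Use the extended Euclidean algorithm to write 1 = 37·s + 38·t; then s mod 38 is the inverse.
Euclidean algorithm:
  37 = 0·38 + 37
  38 = 1·37 + 1
  37 = 37·1 + 0
gcd(37,38) = 1
Back-substitution gives: 37·(-1) + 38·(1) = 1
So 37⁻¹ ≡ -1 ≡ 37 (mod 38)
Check: 37 × 37 = 1369 ≡ 1 (mod 38) ✓

37⁻¹ ≡ 37 (mod 38)


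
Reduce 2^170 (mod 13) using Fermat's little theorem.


Fermat's little theorem: if p is prime and gcd(a,p)=1, then a^(p-1) ≡ 1 (mod p)
p = 13 is prime, gcd(2,13) = 1
Reduce exponent: 170 mod 12 = 2
So 2^170 ≡ 2^2 (mod 13)
2^2 mod 13 = 4

2^170 ≡ 4 (mod 13)


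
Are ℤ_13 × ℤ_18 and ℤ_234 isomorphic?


Comparing ℤ_13 × ℤ_18 and ℤ_234:
gcd(13,18) = 1, so ℤ_13 × ℤ_18 ≅ ℤ_234 (CRT)

Yes, ℤ_13 × ℤ_18 ≅ ℤ_234


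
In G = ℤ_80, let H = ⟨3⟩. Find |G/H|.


|⟨3⟩| = n / gcd(3, 80) = 80 / 1 = 80
H is normal (ℤ_80 is abelian).
|G/H| = |G| / |H| = 80 / 80 = 1

|G/H| = 1


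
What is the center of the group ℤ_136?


Z(G) = {g ∈ G | gx = xg for all x ∈ G}
ℤ_136 is abelian, so Z(G) = G

Z(ℤ_136) = ℤ_136


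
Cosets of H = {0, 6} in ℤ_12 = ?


H = {0, 6}, |H| = 2
Number of cosets = |G|/|H| = 12/2 = 6
0 + H = {0, 6}
1 + H = {1, 7}
2 + H = {2, 8}
3 + H = {3, 9}
4 + H = {4, 10}
5 + H = {5, 11}

Cosets: 0+H={0,6}; 1+H={1,7}; 2+H={2,8}; 3+H={3,9}; 4+H={4,10}; 5+H={5,11}


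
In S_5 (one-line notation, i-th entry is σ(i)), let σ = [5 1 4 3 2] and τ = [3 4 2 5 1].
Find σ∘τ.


σ∘τ: apply τ first, then σ
1 →τ 3 →σ 4
2 →τ 4 →σ 3
3 →τ 2 →σ 1
4 →τ 5 →σ 2
5 →τ 1 →σ 5

σ∘τ = [4 3 1 2 5]
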